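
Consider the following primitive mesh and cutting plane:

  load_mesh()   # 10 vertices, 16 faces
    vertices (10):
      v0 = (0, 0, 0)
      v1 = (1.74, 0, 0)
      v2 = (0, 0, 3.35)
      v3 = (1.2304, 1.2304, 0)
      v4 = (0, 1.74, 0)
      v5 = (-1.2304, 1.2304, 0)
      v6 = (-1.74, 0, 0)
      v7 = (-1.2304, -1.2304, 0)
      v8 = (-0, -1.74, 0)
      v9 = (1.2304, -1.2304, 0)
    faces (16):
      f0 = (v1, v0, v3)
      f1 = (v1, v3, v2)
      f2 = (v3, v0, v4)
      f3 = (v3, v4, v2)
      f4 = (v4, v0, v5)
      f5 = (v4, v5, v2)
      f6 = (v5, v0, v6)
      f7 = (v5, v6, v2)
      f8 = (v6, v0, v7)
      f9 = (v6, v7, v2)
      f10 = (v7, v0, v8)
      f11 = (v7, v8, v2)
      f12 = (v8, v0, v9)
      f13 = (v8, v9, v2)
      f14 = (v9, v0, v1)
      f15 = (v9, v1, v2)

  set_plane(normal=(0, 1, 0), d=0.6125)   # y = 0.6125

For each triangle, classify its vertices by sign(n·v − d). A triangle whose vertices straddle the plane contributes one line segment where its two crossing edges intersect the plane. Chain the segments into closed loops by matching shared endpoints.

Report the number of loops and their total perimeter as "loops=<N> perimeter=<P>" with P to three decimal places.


Straddling triangles (8 of 16):
  (v1,v0,v3) [--+] → (0.6125, 0.6125, 0)–(1.48632, 0.6125, 0)  len=0.8738
  (v1,v3,v2) [-+-] → (1.48632, 0.6125, 0)–(0.6125, 0.6125, 1.68235)  len=1.8957
  (v3,v0,v4) [+-+] → (0.6125, 0.6125, 0)–(0, 0.6125, 0)  len=0.6125
  (v3,v4,v2) [++-] → (0, 0.6125, 2.17076)–(0.6125, 0.6125, 1.68235)  len=0.7834
  (v4,v0,v5) [+-+] → (0, 0.6125, 0)–(-0.6125, 0.6125, 0)  len=0.6125
  (v4,v5,v2) [++-] → (-0.6125, 0.6125, 1.68235)–(0, 0.6125, 2.17076)  len=0.7834
  (v5,v0,v6) [+--] → (-0.6125, 0.6125, 0)–(-1.48632, 0.6125, 0)  len=0.8738
  (v5,v6,v2) [+--] → (-1.48632, 0.6125, 0)–(-0.6125, 0.6125, 1.68235)  len=1.8957

Chained into 1 loop(s):
  loop 1: 8 segments, perimeter = 8.3309
Total perimeter = 8.331

loops=1 perimeter=8.331


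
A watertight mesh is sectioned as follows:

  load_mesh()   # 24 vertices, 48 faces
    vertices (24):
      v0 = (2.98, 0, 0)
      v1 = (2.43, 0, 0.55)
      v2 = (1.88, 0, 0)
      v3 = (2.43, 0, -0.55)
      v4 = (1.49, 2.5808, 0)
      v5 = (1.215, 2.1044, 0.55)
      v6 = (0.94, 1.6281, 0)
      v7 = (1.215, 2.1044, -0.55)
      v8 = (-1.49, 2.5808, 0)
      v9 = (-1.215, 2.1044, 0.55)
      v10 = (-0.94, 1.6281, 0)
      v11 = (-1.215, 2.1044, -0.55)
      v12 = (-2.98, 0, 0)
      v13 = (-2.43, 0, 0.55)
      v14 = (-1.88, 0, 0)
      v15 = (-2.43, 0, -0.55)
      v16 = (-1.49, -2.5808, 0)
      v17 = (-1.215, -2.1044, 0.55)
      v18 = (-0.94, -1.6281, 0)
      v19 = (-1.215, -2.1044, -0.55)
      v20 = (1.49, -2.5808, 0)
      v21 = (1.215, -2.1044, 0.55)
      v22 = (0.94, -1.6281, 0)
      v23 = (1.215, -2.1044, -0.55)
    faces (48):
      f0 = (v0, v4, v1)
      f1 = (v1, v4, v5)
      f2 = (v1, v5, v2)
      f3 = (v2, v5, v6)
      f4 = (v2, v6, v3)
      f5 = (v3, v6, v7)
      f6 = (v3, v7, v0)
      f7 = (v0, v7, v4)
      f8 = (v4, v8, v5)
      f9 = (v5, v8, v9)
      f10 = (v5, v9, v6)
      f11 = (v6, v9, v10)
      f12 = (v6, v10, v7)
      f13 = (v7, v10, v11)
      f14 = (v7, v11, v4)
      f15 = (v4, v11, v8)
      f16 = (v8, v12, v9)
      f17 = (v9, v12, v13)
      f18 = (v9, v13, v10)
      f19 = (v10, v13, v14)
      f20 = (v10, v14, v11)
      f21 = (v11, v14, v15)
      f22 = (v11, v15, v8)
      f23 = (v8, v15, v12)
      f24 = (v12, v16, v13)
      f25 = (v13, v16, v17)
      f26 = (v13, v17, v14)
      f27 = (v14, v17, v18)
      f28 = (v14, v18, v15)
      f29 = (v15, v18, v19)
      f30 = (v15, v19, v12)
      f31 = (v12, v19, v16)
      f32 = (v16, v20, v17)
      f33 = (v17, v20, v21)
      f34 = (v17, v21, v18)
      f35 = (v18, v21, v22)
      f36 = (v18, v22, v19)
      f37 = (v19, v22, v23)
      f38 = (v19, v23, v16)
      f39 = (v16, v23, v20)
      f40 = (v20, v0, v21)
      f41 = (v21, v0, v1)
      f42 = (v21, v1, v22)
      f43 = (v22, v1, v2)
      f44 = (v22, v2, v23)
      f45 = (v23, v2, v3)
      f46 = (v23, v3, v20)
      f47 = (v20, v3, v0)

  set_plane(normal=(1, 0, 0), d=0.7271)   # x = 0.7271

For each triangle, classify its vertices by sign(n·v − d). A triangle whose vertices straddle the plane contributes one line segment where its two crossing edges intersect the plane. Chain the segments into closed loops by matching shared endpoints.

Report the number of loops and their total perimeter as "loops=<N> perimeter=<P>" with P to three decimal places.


loops=2 perimeter=5.821

Straddling triangles (16 of 48):
  (v4,v8,v5) [+-+] → (0.7271, 2.5808, 0)–(0.7271, 2.19033, 0.450797)  len=0.5964
  (v5,v8,v9) [+--] → (0.7271, 2.19033, 0.450797)–(0.7271, 2.1044, 0.55)  len=0.1312
  (v5,v9,v6) [+-+] → (0.7271, 2.1044, 0.55)–(0.7271, 1.67516, 0.0543364)  len=0.6557
  (v6,v9,v10) [+--] → (0.7271, 1.67516, 0.0543364)–(0.7271, 1.6281, 0)  len=0.0719
  (v6,v10,v7) [+-+] → (0.7271, 1.6281, 0)–(0.7271, 1.99656, -0.425478)  len=0.5628
  (v7,v10,v11) [+--] → (0.7271, 1.99656, -0.425478)–(0.7271, 2.1044, -0.55)  len=0.1647
  (v7,v11,v4) [+-+] → (0.7271, 2.1044, -0.55)–(0.7271, 2.44644, -0.155118)  len=0.5224
  (v4,v11,v8) [+--] → (0.7271, 2.44644, -0.155118)–(0.7271, 2.5808, 0)  len=0.2052
  (v16,v20,v17) [-+-] → (0.7271, -2.5808, 0)–(0.7271, -2.44644, 0.155118)  len=0.2052
  (v17,v20,v21) [-++] → (0.7271, -2.44644, 0.155118)–(0.7271, -2.1044, 0.55)  len=0.5224
  (v17,v21,v18) [-+-] → (0.7271, -2.1044, 0.55)–(0.7271, -1.99656, 0.425478)  len=0.1647
  (v18,v21,v22) [-++] → (0.7271, -1.99656, 0.425478)–(0.7271, -1.6281, 0)  len=0.5628
  (v18,v22,v19) [-+-] → (0.7271, -1.6281, 0)–(0.7271, -1.67516, -0.0543364)  len=0.0719
  (v19,v22,v23) [-++] → (0.7271, -1.67516, -0.0543364)–(0.7271, -2.1044, -0.55)  len=0.6557
  (v19,v23,v16) [-+-] → (0.7271, -2.1044, -0.55)–(0.7271, -2.19033, -0.450797)  len=0.1312
  (v16,v23,v20) [-++] → (0.7271, -2.19033, -0.450797)–(0.7271, -2.5808, 0)  len=0.5964

Chained into 2 loop(s):
  loop 1: 8 segments, perimeter = 2.9104
  loop 2: 8 segments, perimeter = 2.9104
Total perimeter = 5.821


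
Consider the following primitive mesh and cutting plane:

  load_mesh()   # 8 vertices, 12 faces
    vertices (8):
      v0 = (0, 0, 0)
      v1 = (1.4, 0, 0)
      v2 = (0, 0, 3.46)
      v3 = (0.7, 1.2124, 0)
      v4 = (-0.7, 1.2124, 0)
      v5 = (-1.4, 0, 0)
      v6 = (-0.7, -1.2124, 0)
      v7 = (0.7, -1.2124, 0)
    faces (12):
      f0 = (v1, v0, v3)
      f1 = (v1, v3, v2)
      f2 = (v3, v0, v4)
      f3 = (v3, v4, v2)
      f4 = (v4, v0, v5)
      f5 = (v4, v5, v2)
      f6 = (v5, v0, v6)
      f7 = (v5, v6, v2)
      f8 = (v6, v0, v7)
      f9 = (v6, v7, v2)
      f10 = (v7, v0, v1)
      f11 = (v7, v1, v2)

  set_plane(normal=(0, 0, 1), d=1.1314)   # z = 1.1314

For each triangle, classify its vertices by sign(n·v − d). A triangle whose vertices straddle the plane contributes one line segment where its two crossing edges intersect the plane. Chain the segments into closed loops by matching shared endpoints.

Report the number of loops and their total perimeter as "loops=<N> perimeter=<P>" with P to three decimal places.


loops=1 perimeter=5.653

Straddling triangles (6 of 12):
  (v1,v3,v2) [--+] → (0.471104, 0.815952, 1.1314)–(0.942208, 0, 1.1314)  len=0.9422
  (v3,v4,v2) [--+] → (-0.471104, 0.815952, 1.1314)–(0.471104, 0.815952, 1.1314)  len=0.9422
  (v4,v5,v2) [--+] → (-0.942208, 0, 1.1314)–(-0.471104, 0.815952, 1.1314)  len=0.9422
  (v5,v6,v2) [--+] → (-0.471104, -0.815952, 1.1314)–(-0.942208, 0, 1.1314)  len=0.9422
  (v6,v7,v2) [--+] → (0.471104, -0.815952, 1.1314)–(-0.471104, -0.815952, 1.1314)  len=0.9422
  (v7,v1,v2) [--+] → (0.942208, 0, 1.1314)–(0.471104, -0.815952, 1.1314)  len=0.9422

Chained into 1 loop(s):
  loop 1: 6 segments, perimeter = 5.6532
Total perimeter = 5.653


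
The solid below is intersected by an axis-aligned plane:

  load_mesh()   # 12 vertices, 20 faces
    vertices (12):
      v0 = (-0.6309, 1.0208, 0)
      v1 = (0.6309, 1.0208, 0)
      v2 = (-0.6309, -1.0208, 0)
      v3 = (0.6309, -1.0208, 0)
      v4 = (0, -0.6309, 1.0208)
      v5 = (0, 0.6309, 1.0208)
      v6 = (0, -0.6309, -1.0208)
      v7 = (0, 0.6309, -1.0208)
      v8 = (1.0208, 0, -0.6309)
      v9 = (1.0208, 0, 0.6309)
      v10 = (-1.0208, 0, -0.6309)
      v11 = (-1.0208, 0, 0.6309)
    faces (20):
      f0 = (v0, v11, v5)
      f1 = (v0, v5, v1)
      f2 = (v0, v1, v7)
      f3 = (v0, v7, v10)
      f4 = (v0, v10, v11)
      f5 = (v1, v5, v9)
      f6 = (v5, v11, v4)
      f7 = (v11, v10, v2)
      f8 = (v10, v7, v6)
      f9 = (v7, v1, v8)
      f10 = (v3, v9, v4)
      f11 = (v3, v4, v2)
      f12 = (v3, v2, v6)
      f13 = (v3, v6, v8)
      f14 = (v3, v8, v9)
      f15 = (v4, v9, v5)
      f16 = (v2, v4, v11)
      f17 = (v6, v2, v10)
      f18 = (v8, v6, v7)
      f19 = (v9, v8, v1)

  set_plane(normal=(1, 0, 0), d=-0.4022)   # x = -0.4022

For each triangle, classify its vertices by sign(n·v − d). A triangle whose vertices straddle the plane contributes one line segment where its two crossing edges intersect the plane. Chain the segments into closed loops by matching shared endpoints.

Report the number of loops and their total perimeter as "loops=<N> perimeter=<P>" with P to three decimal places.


loops=1 perimeter=5.926

Straddling triangles (10 of 20):
  (v0,v11,v5) [--+] → (-0.4022, 0.382322, 0.867178)–(-0.4022, 0.879462, 0.370038)  len=0.7031
  (v0,v5,v1) [-++] → (-0.4022, 0.879462, 0.370038)–(-0.4022, 1.0208, 0)  len=0.3961
  (v0,v1,v7) [-++] → (-0.4022, 1.0208, 0)–(-0.4022, 0.879462, -0.370038)  len=0.3961
  (v0,v7,v10) [-+-] → (-0.4022, 0.879462, -0.370038)–(-0.4022, 0.382322, -0.867178)  len=0.7031
  (v5,v11,v4) [+-+] → (-0.4022, 0.382322, 0.867178)–(-0.4022, -0.382322, 0.867178)  len=0.7646
  (v10,v7,v6) [-++] → (-0.4022, 0.382322, -0.867178)–(-0.4022, -0.382322, -0.867178)  len=0.7646
  (v3,v4,v2) [++-] → (-0.4022, -0.879462, 0.370038)–(-0.4022, -1.0208, 0)  len=0.3961
  (v3,v2,v6) [+-+] → (-0.4022, -1.0208, 0)–(-0.4022, -0.879462, -0.370038)  len=0.3961
  (v2,v4,v11) [-+-] → (-0.4022, -0.879462, 0.370038)–(-0.4022, -0.382322, 0.867178)  len=0.7031
  (v6,v2,v10) [+--] → (-0.4022, -0.879462, -0.370038)–(-0.4022, -0.382322, -0.867178)  len=0.7031

Chained into 1 loop(s):
  loop 1: 10 segments, perimeter = 5.9260
Total perimeter = 5.926


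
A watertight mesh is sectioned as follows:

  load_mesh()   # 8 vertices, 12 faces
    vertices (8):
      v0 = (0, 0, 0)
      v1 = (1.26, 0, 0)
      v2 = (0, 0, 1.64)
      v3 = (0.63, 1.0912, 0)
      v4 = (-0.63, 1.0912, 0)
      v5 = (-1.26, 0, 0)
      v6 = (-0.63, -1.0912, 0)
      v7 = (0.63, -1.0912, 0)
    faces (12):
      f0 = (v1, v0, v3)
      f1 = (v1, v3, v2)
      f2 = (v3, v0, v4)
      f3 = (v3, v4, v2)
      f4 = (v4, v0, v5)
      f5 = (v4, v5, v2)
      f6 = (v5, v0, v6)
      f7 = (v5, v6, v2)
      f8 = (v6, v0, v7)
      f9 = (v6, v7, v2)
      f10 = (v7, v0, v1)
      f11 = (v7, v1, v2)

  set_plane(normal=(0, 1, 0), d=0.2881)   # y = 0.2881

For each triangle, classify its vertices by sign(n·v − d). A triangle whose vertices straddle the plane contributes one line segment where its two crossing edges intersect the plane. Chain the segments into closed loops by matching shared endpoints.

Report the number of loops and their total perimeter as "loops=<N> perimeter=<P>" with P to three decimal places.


loops=1 perimeter=5.564

Straddling triangles (6 of 12):
  (v1,v0,v3) [--+] → (0.166333, 0.2881, 0)–(1.09367, 0.2881, 0)  len=0.9273
  (v1,v3,v2) [-+-] → (1.09367, 0.2881, 0)–(0.166333, 0.2881, 1.20701)  len=1.5221
  (v3,v0,v4) [+-+] → (0.166333, 0.2881, 0)–(-0.166333, 0.2881, 0)  len=0.3327
  (v3,v4,v2) [++-] → (-0.166333, 0.2881, 1.20701)–(0.166333, 0.2881, 1.20701)  len=0.3327
  (v4,v0,v5) [+--] → (-0.166333, 0.2881, 0)–(-1.09367, 0.2881, 0)  len=0.9273
  (v4,v5,v2) [+--] → (-1.09367, 0.2881, 0)–(-0.166333, 0.2881, 1.20701)  len=1.5221

Chained into 1 loop(s):
  loop 1: 6 segments, perimeter = 5.5642
Total perimeter = 5.564


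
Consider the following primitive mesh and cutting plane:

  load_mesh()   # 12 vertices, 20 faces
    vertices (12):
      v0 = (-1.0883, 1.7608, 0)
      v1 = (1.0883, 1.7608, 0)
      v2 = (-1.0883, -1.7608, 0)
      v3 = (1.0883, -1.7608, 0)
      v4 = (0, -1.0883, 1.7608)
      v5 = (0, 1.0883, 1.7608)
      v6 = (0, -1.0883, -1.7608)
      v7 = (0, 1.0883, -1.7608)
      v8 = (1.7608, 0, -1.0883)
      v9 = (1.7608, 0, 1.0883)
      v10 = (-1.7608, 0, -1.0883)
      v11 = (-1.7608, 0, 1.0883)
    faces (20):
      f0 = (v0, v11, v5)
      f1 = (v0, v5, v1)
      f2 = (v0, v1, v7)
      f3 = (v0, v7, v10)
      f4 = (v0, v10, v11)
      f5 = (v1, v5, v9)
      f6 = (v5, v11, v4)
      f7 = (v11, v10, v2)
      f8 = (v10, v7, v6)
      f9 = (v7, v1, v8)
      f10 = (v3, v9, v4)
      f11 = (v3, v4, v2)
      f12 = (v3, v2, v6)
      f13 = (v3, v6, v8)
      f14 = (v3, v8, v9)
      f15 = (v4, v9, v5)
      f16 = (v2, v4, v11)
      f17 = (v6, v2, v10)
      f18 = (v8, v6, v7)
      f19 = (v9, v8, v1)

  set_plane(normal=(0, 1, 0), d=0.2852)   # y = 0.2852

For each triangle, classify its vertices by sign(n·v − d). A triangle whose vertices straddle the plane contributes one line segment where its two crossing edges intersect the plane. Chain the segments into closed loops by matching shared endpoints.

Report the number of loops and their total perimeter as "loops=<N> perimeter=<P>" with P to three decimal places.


loops=1 perimeter=11.206

Straddling triangles (10 of 20):
  (v0,v11,v5) [+-+] → (-1.65187, 0.2852, 0.912026)–(-1.29936, 0.2852, 1.26454)  len=0.4985
  (v0,v7,v10) [++-] → (-1.29936, 0.2852, -1.26454)–(-1.65187, 0.2852, -0.912026)  len=0.4985
  (v0,v10,v11) [+--] → (-1.65187, 0.2852, -0.912026)–(-1.65187, 0.2852, 0.912026)  len=1.8241
  (v1,v5,v9) [++-] → (1.29936, 0.2852, 1.26454)–(1.65187, 0.2852, 0.912026)  len=0.4985
  (v5,v11,v4) [+--] → (-1.29936, 0.2852, 1.26454)–(0, 0.2852, 1.7608)  len=1.3909
  (v10,v7,v6) [-+-] → (-1.29936, 0.2852, -1.26454)–(0, 0.2852, -1.7608)  len=1.3909
  (v7,v1,v8) [++-] → (1.65187, 0.2852, -0.912026)–(1.29936, 0.2852, -1.26454)  len=0.4985
  (v4,v9,v5) [--+] → (1.29936, 0.2852, 1.26454)–(0, 0.2852, 1.7608)  len=1.3909
  (v8,v6,v7) [--+] → (0, 0.2852, -1.7608)–(1.29936, 0.2852, -1.26454)  len=1.3909
  (v9,v8,v1) [--+] → (1.65187, 0.2852, -0.912026)–(1.65187, 0.2852, 0.912026)  len=1.8241

Chained into 1 loop(s):
  loop 1: 10 segments, perimeter = 11.2058
Total perimeter = 11.206


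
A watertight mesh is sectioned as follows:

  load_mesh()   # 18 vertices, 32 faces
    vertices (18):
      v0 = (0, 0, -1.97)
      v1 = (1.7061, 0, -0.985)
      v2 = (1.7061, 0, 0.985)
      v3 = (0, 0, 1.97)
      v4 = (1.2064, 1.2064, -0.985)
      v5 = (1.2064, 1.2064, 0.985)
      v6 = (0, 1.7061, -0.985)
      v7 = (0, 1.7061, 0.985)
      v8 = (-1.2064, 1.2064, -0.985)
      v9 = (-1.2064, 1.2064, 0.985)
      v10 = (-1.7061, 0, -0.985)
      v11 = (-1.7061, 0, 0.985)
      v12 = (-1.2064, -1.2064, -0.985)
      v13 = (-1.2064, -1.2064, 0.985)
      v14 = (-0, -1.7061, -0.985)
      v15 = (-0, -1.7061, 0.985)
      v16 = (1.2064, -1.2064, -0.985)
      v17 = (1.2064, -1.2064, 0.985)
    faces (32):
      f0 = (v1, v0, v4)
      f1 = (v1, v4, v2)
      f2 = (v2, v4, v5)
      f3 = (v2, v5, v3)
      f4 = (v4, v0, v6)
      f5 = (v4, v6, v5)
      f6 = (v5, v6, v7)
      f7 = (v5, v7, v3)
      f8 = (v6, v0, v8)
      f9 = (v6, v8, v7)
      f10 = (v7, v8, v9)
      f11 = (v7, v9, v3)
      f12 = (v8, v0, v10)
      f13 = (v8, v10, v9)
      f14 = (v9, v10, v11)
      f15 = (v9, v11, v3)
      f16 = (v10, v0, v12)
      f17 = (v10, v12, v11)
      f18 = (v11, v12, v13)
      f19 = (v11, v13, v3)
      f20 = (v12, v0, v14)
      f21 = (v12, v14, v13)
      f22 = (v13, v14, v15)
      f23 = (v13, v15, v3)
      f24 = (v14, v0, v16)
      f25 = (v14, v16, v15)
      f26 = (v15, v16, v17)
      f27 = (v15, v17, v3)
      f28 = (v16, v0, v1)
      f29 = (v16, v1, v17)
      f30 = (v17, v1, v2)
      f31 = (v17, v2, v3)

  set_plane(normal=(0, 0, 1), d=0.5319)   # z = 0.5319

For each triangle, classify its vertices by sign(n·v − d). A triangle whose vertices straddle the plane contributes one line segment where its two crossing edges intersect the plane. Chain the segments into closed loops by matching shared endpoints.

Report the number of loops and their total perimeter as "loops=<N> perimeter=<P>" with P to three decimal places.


Straddling triangles (16 of 32):
  (v1,v4,v2) [--+] → (1.59117, 0.277472, 0.5319)–(1.7061, 0, 0.5319)  len=0.3003
  (v2,v4,v5) [+-+] → (1.59117, 0.277472, 0.5319)–(1.2064, 1.2064, 0.5319)  len=1.0055
  (v4,v6,v5) [--+] → (0.928928, 1.32133, 0.5319)–(1.2064, 1.2064, 0.5319)  len=0.3003
  (v5,v6,v7) [+-+] → (0.928928, 1.32133, 0.5319)–(0, 1.7061, 0.5319)  len=1.0055
  (v6,v8,v7) [--+] → (-0.277472, 1.59117, 0.5319)–(0, 1.7061, 0.5319)  len=0.3003
  (v7,v8,v9) [+-+] → (-0.277472, 1.59117, 0.5319)–(-1.2064, 1.2064, 0.5319)  len=1.0055
  (v8,v10,v9) [--+] → (-1.32133, 0.928928, 0.5319)–(-1.2064, 1.2064, 0.5319)  len=0.3003
  (v9,v10,v11) [+-+] → (-1.32133, 0.928928, 0.5319)–(-1.7061, 0, 0.5319)  len=1.0055
  (v10,v12,v11) [--+] → (-1.59117, -0.277472, 0.5319)–(-1.7061, 0, 0.5319)  len=0.3003
  (v11,v12,v13) [+-+] → (-1.59117, -0.277472, 0.5319)–(-1.2064, -1.2064, 0.5319)  len=1.0055
  (v12,v14,v13) [--+] → (-0.928928, -1.32133, 0.5319)–(-1.2064, -1.2064, 0.5319)  len=0.3003
  (v13,v14,v15) [+-+] → (-0.928928, -1.32133, 0.5319)–(0, -1.7061, 0.5319)  len=1.0055
  (v14,v16,v15) [--+] → (0.277472, -1.59117, 0.5319)–(0, -1.7061, 0.5319)  len=0.3003
  (v15,v16,v17) [+-+] → (0.277472, -1.59117, 0.5319)–(1.2064, -1.2064, 0.5319)  len=1.0055
  (v16,v1,v17) [--+] → (1.32133, -0.928928, 0.5319)–(1.2064, -1.2064, 0.5319)  len=0.3003
  (v17,v1,v2) [+-+] → (1.32133, -0.928928, 0.5319)–(1.7061, 0, 0.5319)  len=1.0055

Chained into 1 loop(s):
  loop 1: 16 segments, perimeter = 10.4464
Total perimeter = 10.446

loops=1 perimeter=10.446


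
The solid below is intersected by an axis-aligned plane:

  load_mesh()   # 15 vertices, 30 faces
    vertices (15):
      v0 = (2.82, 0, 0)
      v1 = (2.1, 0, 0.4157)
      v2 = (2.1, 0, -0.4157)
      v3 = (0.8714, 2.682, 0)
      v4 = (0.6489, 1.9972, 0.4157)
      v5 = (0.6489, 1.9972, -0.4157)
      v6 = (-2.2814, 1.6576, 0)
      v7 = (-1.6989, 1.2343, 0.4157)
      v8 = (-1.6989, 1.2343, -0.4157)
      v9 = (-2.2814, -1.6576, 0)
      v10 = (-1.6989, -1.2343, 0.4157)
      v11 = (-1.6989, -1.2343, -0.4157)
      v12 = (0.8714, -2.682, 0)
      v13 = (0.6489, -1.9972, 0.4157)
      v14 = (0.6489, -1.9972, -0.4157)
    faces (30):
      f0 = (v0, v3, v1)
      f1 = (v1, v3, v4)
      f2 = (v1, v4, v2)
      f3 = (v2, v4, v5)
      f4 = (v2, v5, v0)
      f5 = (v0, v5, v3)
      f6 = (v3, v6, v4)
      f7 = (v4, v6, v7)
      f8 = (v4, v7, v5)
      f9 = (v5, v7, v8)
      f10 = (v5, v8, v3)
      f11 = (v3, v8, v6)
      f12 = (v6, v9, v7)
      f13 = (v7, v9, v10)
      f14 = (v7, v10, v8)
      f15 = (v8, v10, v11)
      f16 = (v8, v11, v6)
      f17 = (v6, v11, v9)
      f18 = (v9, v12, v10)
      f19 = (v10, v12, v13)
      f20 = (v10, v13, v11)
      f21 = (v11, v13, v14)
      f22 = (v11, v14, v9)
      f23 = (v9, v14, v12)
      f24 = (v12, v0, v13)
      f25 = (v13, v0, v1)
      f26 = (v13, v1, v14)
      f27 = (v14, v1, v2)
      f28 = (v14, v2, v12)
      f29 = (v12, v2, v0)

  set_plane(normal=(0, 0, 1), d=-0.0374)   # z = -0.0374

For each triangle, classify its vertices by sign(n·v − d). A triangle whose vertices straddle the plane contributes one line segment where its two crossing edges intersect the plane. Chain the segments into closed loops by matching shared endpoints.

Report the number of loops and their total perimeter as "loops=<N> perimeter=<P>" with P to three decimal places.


Straddling triangles (20 of 30):
  (v1,v4,v2) [++-] → (1.43973, 0.908757, -0.0374)–(2.1, 0, -0.0374)  len=1.1233
  (v2,v4,v5) [-+-] → (1.43973, 0.908757, -0.0374)–(0.6489, 1.9972, -0.0374)  len=1.3454
  (v2,v5,v0) [--+] → (2.62467, 0.179686, -0.0374)–(2.75522, 0, -0.0374)  len=0.2221
  (v0,v5,v3) [+-+] → (2.62467, 0.179686, -0.0374)–(0.851382, 2.62039, -0.0374)  len=3.0169
  (v4,v7,v5) [++-] → (-0.419386, 1.65007, -0.0374)–(0.6489, 1.9972, -0.0374)  len=1.1233
  (v5,v7,v8) [-+-] → (-0.419386, 1.65007, -0.0374)–(-1.6989, 1.2343, -0.0374)  len=1.3454
  (v5,v8,v3) [--+] → (0.640153, 2.55175, -0.0374)–(0.851382, 2.62039, -0.0374)  len=0.2221
  (v3,v8,v6) [+-+] → (0.640153, 2.55175, -0.0374)–(-2.22899, 1.61952, -0.0374)  len=3.0168
  (v7,v10,v8) [++-] → (-1.6989, 0.111048, -0.0374)–(-1.6989, 1.2343, -0.0374)  len=1.1233
  (v8,v10,v11) [-+-] → (-1.6989, 0.111048, -0.0374)–(-1.6989, -1.2343, -0.0374)  len=1.3453
  (v8,v11,v6) [--+] → (-2.22899, 1.39742, -0.0374)–(-2.22899, 1.61952, -0.0374)  len=0.2221
  (v6,v11,v9) [+-+] → (-2.22899, 1.39742, -0.0374)–(-2.22899, -1.61952, -0.0374)  len=3.0169
  (v10,v13,v11) [++-] → (-0.630614, -1.58143, -0.0374)–(-1.6989, -1.2343, -0.0374)  len=1.1233
  (v11,v13,v14) [-+-] → (-0.630614, -1.58143, -0.0374)–(0.6489, -1.9972, -0.0374)  len=1.3454
  (v11,v14,v9) [--+] → (-2.01776, -1.68815, -0.0374)–(-2.22899, -1.61952, -0.0374)  len=0.2221
  (v9,v14,v12) [+-+] → (-2.01776, -1.68815, -0.0374)–(0.851382, -2.62039, -0.0374)  len=3.0168
  (v13,v1,v14) [++-] → (1.30917, -1.08844, -0.0374)–(0.6489, -1.9972, -0.0374)  len=1.1233
  (v14,v1,v2) [-+-] → (1.30917, -1.08844, -0.0374)–(2.1, 0, -0.0374)  len=1.3454
  (v14,v2,v12) [--+] → (0.981936, -2.4407, -0.0374)–(0.851382, -2.62039, -0.0374)  len=0.2221
  (v12,v2,v0) [+-+] → (0.981936, -2.4407, -0.0374)–(2.75522, 0, -0.0374)  len=3.0169

Chained into 2 loop(s):
  loop 1: 10 segments, perimeter = 12.3433
  loop 2: 10 segments, perimeter = 16.1948
Total perimeter = 28.538

loops=2 perimeter=28.538


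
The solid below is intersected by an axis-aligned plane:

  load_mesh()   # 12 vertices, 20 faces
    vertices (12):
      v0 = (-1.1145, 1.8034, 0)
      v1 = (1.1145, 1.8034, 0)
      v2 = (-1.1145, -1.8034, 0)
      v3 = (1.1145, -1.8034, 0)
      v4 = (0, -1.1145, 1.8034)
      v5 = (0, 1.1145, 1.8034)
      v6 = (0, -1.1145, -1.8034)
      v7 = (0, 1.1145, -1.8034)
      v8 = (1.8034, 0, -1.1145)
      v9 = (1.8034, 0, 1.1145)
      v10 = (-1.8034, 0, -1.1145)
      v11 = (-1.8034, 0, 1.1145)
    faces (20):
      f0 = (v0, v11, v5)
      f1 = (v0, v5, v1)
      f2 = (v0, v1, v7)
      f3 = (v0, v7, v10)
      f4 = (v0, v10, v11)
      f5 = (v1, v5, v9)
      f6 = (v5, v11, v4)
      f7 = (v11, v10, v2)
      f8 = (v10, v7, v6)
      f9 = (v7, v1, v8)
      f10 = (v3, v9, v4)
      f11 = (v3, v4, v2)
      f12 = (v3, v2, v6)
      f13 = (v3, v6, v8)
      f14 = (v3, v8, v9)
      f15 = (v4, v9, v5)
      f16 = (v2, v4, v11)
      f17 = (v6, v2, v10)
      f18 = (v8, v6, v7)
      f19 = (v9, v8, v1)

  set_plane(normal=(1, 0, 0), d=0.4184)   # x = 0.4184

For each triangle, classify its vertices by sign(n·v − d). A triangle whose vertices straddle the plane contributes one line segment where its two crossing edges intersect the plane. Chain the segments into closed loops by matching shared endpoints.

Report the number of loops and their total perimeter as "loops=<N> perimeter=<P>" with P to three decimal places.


Straddling triangles (10 of 20):
  (v0,v5,v1) [--+] → (0.4184, 1.37312, 1.12638)–(0.4184, 1.8034, 0)  len=1.2058
  (v0,v1,v7) [-+-] → (0.4184, 1.8034, 0)–(0.4184, 1.37312, -1.12638)  len=1.2058
  (v1,v5,v9) [+-+] → (0.4184, 1.37312, 1.12638)–(0.4184, 0.855929, 1.64357)  len=0.7314
  (v7,v1,v8) [-++] → (0.4184, 1.37312, -1.12638)–(0.4184, 0.855929, -1.64357)  len=0.7314
  (v3,v9,v4) [++-] → (0.4184, -0.855929, 1.64357)–(0.4184, -1.37312, 1.12638)  len=0.7314
  (v3,v4,v2) [+--] → (0.4184, -1.37312, 1.12638)–(0.4184, -1.8034, 0)  len=1.2058
  (v3,v2,v6) [+--] → (0.4184, -1.8034, 0)–(0.4184, -1.37312, -1.12638)  len=1.2058
  (v3,v6,v8) [+-+] → (0.4184, -1.37312, -1.12638)–(0.4184, -0.855929, -1.64357)  len=0.7314
  (v4,v9,v5) [-+-] → (0.4184, -0.855929, 1.64357)–(0.4184, 0.855929, 1.64357)  len=1.7119
  (v8,v6,v7) [+--] → (0.4184, -0.855929, -1.64357)–(0.4184, 0.855929, -1.64357)  len=1.7119

Chained into 1 loop(s):
  loop 1: 10 segments, perimeter = 11.1725
Total perimeter = 11.172

loops=1 perimeter=11.172


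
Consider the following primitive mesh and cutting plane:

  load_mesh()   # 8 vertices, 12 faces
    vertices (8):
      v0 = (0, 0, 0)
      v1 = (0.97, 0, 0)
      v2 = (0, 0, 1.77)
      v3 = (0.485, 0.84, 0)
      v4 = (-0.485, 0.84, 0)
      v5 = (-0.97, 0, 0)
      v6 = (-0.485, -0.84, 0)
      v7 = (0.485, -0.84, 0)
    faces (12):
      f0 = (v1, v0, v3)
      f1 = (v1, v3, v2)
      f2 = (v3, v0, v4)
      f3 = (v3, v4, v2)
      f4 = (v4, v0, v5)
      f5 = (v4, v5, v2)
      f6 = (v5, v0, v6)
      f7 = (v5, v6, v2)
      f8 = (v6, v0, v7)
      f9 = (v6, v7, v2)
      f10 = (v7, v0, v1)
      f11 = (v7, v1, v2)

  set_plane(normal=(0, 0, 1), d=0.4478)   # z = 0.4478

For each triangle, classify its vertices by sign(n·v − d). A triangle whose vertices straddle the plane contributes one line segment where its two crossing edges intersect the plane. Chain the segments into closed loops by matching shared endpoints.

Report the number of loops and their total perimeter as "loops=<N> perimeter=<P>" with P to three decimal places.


Straddling triangles (6 of 12):
  (v1,v3,v2) [--+] → (0.362298, 0.627485, 0.4478)–(0.724595, 0, 0.4478)  len=0.7246
  (v3,v4,v2) [--+] → (-0.362298, 0.627485, 0.4478)–(0.362298, 0.627485, 0.4478)  len=0.7246
  (v4,v5,v2) [--+] → (-0.724595, 0, 0.4478)–(-0.362298, 0.627485, 0.4478)  len=0.7246
  (v5,v6,v2) [--+] → (-0.362298, -0.627485, 0.4478)–(-0.724595, 0, 0.4478)  len=0.7246
  (v6,v7,v2) [--+] → (0.362298, -0.627485, 0.4478)–(-0.362298, -0.627485, 0.4478)  len=0.7246
  (v7,v1,v2) [--+] → (0.724595, 0, 0.4478)–(0.362298, -0.627485, 0.4478)  len=0.7246

Chained into 1 loop(s):
  loop 1: 6 segments, perimeter = 4.3475
Total perimeter = 4.347

loops=1 perimeter=4.347


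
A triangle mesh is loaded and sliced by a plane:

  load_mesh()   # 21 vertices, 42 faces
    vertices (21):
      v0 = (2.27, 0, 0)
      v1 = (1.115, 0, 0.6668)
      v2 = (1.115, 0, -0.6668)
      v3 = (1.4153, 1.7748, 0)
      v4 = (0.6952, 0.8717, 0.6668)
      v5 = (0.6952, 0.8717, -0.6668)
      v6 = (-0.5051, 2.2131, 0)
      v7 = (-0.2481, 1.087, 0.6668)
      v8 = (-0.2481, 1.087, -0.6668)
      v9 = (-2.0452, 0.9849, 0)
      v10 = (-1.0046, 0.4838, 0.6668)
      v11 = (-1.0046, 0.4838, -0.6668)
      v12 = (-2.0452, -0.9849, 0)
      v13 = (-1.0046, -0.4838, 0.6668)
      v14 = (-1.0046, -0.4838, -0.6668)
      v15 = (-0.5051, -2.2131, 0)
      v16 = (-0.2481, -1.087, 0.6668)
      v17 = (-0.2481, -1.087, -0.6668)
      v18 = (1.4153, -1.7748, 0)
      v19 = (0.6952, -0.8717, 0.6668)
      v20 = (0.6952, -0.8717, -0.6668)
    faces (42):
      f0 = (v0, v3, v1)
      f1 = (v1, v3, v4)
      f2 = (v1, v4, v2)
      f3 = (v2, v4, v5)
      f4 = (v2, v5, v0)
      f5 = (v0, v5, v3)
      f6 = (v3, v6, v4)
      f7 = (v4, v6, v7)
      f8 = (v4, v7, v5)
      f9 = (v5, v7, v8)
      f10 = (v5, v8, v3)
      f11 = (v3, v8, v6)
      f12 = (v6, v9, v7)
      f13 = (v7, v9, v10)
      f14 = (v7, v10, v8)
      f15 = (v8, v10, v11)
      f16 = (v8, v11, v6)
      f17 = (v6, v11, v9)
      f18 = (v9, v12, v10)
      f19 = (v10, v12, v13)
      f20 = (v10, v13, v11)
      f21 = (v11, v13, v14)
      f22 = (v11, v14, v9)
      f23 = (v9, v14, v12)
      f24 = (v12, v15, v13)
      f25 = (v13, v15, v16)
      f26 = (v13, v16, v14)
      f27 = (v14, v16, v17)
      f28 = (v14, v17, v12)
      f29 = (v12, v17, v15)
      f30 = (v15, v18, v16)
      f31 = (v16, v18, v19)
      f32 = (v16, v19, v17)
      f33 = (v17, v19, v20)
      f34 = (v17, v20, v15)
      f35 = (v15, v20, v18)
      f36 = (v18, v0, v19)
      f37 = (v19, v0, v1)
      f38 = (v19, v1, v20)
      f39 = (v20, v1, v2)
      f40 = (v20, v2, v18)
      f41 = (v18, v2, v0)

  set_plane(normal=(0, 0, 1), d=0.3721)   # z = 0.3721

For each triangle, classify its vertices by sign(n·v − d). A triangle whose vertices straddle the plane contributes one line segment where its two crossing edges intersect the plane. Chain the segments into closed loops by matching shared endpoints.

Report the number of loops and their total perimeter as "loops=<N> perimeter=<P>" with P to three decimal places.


loops=2 perimeter=16.646

Straddling triangles (28 of 42):
  (v0,v3,v1) [--+] → (1.24772, 0.784393, 0.3721)–(1.62547, 0, 0.3721)  len=0.8706
  (v1,v3,v4) [+-+] → (1.24772, 0.784393, 0.3721)–(1.01346, 1.27084, 0.3721)  len=0.5399
  (v1,v4,v2) [++-] → (0.787968, 0.679071, 0.3721)–(1.115, 0, 0.3721)  len=0.7537
  (v2,v4,v5) [-+-] → (0.787968, 0.679071, 0.3721)–(0.6952, 0.8717, 0.3721)  len=0.2138
  (v3,v6,v4) [--+] → (0.164713, 1.46455, 0.3721)–(1.01346, 1.27084, 0.3721)  len=0.8706
  (v4,v6,v7) [+-+] → (0.164713, 1.46455, 0.3721)–(-0.361684, 1.58469, 0.3721)  len=0.5399
  (v4,v7,v5) [++-] → (-0.0396488, 1.03942, 0.3721)–(0.6952, 0.8717, 0.3721)  len=0.7537
  (v5,v7,v8) [-+-] → (-0.0396488, 1.03942, 0.3721)–(-0.2481, 1.087, 0.3721)  len=0.2138
  (v6,v9,v7) [--+] → (-1.04235, 1.04188, 0.3721)–(-0.361684, 1.58469, 0.3721)  len=0.8706
  (v7,v9,v10) [+-+] → (-1.04235, 1.04188, 0.3721)–(-1.46451, 0.705267, 0.3721)  len=0.5399
  (v7,v10,v8) [++-] → (-0.837428, 0.617096, 0.3721)–(-0.2481, 1.087, 0.3721)  len=0.7537
  (v8,v10,v11) [-+-] → (-0.837428, 0.617096, 0.3721)–(-1.0046, 0.4838, 0.3721)  len=0.2138
  (v9,v12,v10) [--+] → (-1.46451, -0.165309, 0.3721)–(-1.46451, 0.705267, 0.3721)  len=0.8706
  (v10,v12,v13) [+-+] → (-1.46451, -0.165309, 0.3721)–(-1.46451, -0.705267, 0.3721)  len=0.5400
  (v10,v13,v11) [++-] → (-1.0046, -0.269979, 0.3721)–(-1.0046, 0.4838, 0.3721)  len=0.7538
  (v11,v13,v14) [-+-] → (-1.0046, -0.269979, 0.3721)–(-1.0046, -0.4838, 0.3721)  len=0.2138
  (v12,v15,v13) [--+] → (-0.78384, -1.24808, 0.3721)–(-1.46451, -0.705267, 0.3721)  len=0.8706
  (v13,v15,v16) [+-+] → (-0.78384, -1.24808, 0.3721)–(-0.361684, -1.58469, 0.3721)  len=0.5399
  (v13,v16,v14) [++-] → (-0.415272, -0.953704, 0.3721)–(-1.0046, -0.4838, 0.3721)  len=0.7537
  (v14,v16,v17) [-+-] → (-0.415272, -0.953704, 0.3721)–(-0.2481, -1.087, 0.3721)  len=0.2138
  (v15,v18,v16) [--+] → (0.487059, -1.39098, 0.3721)–(-0.361684, -1.58469, 0.3721)  len=0.8706
  (v16,v18,v19) [+-+] → (0.487059, -1.39098, 0.3721)–(1.01346, -1.27084, 0.3721)  len=0.5399
  (v16,v19,v17) [++-] → (0.486749, -0.919277, 0.3721)–(-0.2481, -1.087, 0.3721)  len=0.7537
  (v17,v19,v20) [-+-] → (0.486749, -0.919277, 0.3721)–(0.6952, -0.8717, 0.3721)  len=0.2138
  (v18,v0,v19) [--+] → (1.3912, -0.486442, 0.3721)–(1.01346, -1.27084, 0.3721)  len=0.8706
  (v19,v0,v1) [+-+] → (1.3912, -0.486442, 0.3721)–(1.62547, 0, 0.3721)  len=0.5399
  (v19,v1,v20) [++-] → (1.02223, -0.192629, 0.3721)–(0.6952, -0.8717, 0.3721)  len=0.7537
  (v20,v1,v2) [-+-] → (1.02223, -0.192629, 0.3721)–(1.115, 0, 0.3721)  len=0.2138

Chained into 2 loop(s):
  loop 1: 14 segments, perimeter = 9.8737
  loop 2: 14 segments, perimeter = 6.7728
Total perimeter = 16.646


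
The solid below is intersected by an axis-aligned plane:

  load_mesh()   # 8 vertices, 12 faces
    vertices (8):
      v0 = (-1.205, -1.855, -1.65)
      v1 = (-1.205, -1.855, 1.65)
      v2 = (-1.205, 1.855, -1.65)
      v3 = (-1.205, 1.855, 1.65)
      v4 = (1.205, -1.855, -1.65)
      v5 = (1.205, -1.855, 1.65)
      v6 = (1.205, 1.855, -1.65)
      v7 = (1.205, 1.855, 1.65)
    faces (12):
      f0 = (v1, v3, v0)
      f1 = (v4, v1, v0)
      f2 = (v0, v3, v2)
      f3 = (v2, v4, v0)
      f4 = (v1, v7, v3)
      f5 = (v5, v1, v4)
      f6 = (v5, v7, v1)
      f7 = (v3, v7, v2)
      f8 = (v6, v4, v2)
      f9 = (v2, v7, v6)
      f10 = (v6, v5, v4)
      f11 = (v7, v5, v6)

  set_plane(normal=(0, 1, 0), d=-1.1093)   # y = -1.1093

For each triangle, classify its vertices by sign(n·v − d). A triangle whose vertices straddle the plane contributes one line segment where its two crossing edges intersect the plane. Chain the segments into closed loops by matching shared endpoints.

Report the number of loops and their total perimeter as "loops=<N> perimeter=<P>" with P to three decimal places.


Straddling triangles (8 of 12):
  (v1,v3,v0) [-+-] → (-1.205, -1.1093, 1.65)–(-1.205, -1.1093, -0.986709)  len=2.6367
  (v0,v3,v2) [-++] → (-1.205, -1.1093, -0.986709)–(-1.205, -1.1093, -1.65)  len=0.6633
  (v2,v4,v0) [+--] → (0.720596, -1.1093, -1.65)–(-1.205, -1.1093, -1.65)  len=1.9256
  (v1,v7,v3) [-++] → (-0.720596, -1.1093, 1.65)–(-1.205, -1.1093, 1.65)  len=0.4844
  (v5,v7,v1) [-+-] → (1.205, -1.1093, 1.65)–(-0.720596, -1.1093, 1.65)  len=1.9256
  (v6,v4,v2) [+-+] → (1.205, -1.1093, -1.65)–(0.720596, -1.1093, -1.65)  len=0.4844
  (v6,v5,v4) [+--] → (1.205, -1.1093, 0.986709)–(1.205, -1.1093, -1.65)  len=2.6367
  (v7,v5,v6) [+-+] → (1.205, -1.1093, 1.65)–(1.205, -1.1093, 0.986709)  len=0.6633

Chained into 1 loop(s):
  loop 1: 8 segments, perimeter = 11.4200
Total perimeter = 11.420

loops=1 perimeter=11.420


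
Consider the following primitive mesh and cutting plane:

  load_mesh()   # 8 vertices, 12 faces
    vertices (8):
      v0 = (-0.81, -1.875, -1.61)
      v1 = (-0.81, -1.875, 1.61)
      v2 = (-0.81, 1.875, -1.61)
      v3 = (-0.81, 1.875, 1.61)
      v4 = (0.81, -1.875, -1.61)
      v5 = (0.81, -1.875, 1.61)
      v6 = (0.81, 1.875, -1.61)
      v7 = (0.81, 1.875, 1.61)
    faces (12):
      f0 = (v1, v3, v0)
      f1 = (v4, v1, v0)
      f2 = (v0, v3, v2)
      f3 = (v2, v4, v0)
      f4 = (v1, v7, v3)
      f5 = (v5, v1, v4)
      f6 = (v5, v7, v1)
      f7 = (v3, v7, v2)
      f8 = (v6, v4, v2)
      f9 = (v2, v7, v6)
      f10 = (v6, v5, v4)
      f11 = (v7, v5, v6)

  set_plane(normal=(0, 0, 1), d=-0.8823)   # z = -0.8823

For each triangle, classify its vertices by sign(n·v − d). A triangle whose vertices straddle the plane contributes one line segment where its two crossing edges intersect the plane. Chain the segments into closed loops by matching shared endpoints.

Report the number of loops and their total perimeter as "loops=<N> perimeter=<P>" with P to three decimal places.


loops=1 perimeter=10.740

Straddling triangles (8 of 12):
  (v1,v3,v0) [++-] → (-0.81, -1.02752, -0.8823)–(-0.81, -1.875, -0.8823)  len=0.8475
  (v4,v1,v0) [-+-] → (0.44389, -1.875, -0.8823)–(-0.81, -1.875, -0.8823)  len=1.2539
  (v0,v3,v2) [-+-] → (-0.81, -1.02752, -0.8823)–(-0.81, 1.875, -0.8823)  len=2.9025
  (v5,v1,v4) [++-] → (0.44389, -1.875, -0.8823)–(0.81, -1.875, -0.8823)  len=0.3661
  (v3,v7,v2) [++-] → (-0.44389, 1.875, -0.8823)–(-0.81, 1.875, -0.8823)  len=0.3661
  (v2,v7,v6) [-+-] → (-0.44389, 1.875, -0.8823)–(0.81, 1.875, -0.8823)  len=1.2539
  (v6,v5,v4) [-+-] → (0.81, 1.02752, -0.8823)–(0.81, -1.875, -0.8823)  len=2.9025
  (v7,v5,v6) [++-] → (0.81, 1.02752, -0.8823)–(0.81, 1.875, -0.8823)  len=0.8475

Chained into 1 loop(s):
  loop 1: 8 segments, perimeter = 10.7400
Total perimeter = 10.740


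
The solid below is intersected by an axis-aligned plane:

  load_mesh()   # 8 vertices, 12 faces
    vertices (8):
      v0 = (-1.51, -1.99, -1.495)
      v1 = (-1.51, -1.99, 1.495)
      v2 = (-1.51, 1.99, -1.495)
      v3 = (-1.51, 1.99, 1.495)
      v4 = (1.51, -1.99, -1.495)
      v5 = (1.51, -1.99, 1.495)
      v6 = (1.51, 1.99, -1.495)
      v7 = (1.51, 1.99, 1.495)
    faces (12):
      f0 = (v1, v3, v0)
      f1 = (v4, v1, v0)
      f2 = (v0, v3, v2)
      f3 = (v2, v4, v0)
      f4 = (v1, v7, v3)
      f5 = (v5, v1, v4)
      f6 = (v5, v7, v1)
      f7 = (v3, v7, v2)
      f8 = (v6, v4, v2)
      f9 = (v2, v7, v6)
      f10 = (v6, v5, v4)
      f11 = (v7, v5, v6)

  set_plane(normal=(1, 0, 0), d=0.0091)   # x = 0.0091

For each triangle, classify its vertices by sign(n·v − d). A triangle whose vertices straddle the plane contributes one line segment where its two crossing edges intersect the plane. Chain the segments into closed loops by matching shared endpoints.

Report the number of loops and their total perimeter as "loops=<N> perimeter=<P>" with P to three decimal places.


loops=1 perimeter=13.940

Straddling triangles (8 of 12):
  (v4,v1,v0) [+--] → (0.0091, -1.99, -0.0090096)–(0.0091, -1.99, -1.495)  len=1.4860
  (v2,v4,v0) [-+-] → (0.0091, -0.0119927, -1.495)–(0.0091, -1.99, -1.495)  len=1.9780
  (v1,v7,v3) [-+-] → (0.0091, 0.0119927, 1.495)–(0.0091, 1.99, 1.495)  len=1.9780
  (v5,v1,v4) [+-+] → (0.0091, -1.99, 1.495)–(0.0091, -1.99, -0.0090096)  len=1.5040
  (v5,v7,v1) [++-] → (0.0091, 0.0119927, 1.495)–(0.0091, -1.99, 1.495)  len=2.0020
  (v3,v7,v2) [-+-] → (0.0091, 1.99, 1.495)–(0.0091, 1.99, 0.0090096)  len=1.4860
  (v6,v4,v2) [++-] → (0.0091, -0.0119927, -1.495)–(0.0091, 1.99, -1.495)  len=2.0020
  (v2,v7,v6) [-++] → (0.0091, 1.99, 0.0090096)–(0.0091, 1.99, -1.495)  len=1.5040

Chained into 1 loop(s):
  loop 1: 8 segments, perimeter = 13.9400
Total perimeter = 13.940


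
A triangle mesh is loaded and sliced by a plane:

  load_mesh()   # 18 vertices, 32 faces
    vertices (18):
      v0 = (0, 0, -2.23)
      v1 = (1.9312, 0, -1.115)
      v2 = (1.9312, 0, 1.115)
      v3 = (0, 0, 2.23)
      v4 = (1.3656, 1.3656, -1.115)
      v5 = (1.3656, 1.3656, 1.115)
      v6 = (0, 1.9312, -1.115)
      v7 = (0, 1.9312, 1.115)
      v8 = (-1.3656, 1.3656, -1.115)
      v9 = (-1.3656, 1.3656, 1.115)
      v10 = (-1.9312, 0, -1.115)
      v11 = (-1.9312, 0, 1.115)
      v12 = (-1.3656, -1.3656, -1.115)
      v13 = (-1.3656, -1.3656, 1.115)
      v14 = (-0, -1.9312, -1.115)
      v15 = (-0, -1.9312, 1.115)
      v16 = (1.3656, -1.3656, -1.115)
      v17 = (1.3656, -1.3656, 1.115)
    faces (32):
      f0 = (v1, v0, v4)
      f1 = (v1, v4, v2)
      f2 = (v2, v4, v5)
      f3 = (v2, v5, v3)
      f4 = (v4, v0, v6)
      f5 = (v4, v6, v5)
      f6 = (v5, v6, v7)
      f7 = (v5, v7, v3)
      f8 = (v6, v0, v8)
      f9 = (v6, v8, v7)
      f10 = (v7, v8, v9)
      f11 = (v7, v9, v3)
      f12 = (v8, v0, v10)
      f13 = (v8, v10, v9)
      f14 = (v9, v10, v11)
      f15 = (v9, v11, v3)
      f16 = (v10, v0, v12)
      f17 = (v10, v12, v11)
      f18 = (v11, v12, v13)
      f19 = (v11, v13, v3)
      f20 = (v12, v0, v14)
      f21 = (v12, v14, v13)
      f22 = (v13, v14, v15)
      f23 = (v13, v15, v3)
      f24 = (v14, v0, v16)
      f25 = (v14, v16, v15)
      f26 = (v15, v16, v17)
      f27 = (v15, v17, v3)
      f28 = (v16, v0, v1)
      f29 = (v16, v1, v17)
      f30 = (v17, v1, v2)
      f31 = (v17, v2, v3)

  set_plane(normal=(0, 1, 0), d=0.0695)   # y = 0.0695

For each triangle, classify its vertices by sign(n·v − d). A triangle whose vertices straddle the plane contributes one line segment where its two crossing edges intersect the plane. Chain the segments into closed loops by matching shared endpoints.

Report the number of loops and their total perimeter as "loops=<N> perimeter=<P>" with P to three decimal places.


loops=1 perimeter=13.212

Straddling triangles (12 of 32):
  (v1,v0,v4) [--+] → (0.0695, 0.0695, -2.17325)–(1.90241, 0.0695, -1.115)  len=2.1165
  (v1,v4,v2) [-+-] → (1.90241, 0.0695, -1.115)–(1.90241, 0.0695, 1.00151)  len=2.1165
  (v2,v4,v5) [-++] → (1.90241, 0.0695, 1.00151)–(1.90241, 0.0695, 1.115)  len=0.1135
  (v2,v5,v3) [-+-] → (1.90241, 0.0695, 1.115)–(0.0695, 0.0695, 2.17325)  len=2.1165
  (v4,v0,v6) [+-+] → (0.0695, 0.0695, -2.17325)–(0, 0.0695, -2.18987)  len=0.0715
  (v5,v7,v3) [++-] → (0, 0.0695, 2.18987)–(0.0695, 0.0695, 2.17325)  len=0.0715
  (v6,v0,v8) [+-+] → (0, 0.0695, -2.18987)–(-0.0695, 0.0695, -2.17325)  len=0.0715
  (v7,v9,v3) [++-] → (-0.0695, 0.0695, 2.17325)–(0, 0.0695, 2.18987)  len=0.0715
  (v8,v0,v10) [+--] → (-0.0695, 0.0695, -2.17325)–(-1.90241, 0.0695, -1.115)  len=2.1165
  (v8,v10,v9) [+-+] → (-1.90241, 0.0695, -1.115)–(-1.90241, 0.0695, -1.00151)  len=0.1135
  (v9,v10,v11) [+--] → (-1.90241, 0.0695, -1.00151)–(-1.90241, 0.0695, 1.115)  len=2.1165
  (v9,v11,v3) [+--] → (-1.90241, 0.0695, 1.115)–(-0.0695, 0.0695, 2.17325)  len=2.1165

Chained into 1 loop(s):
  loop 1: 12 segments, perimeter = 13.2117
Total perimeter = 13.212
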